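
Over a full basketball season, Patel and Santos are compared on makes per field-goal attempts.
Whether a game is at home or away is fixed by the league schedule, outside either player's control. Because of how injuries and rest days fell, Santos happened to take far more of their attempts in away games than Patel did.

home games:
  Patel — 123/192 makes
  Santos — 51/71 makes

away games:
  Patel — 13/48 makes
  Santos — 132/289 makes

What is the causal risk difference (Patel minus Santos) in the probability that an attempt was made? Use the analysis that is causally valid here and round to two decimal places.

Santos is higher inside every game venue stratum but Patel is higher in aggregate. Whether to stratify depends on how game venue relates to the player.
Game venue satisfies the back-door criterion: it is not a descendant of the player, and it blocks the spurious path from player to outcome. Adjusting for it (i.e., using the within-game venue rates) gives the causal effect.
Adjusting over the population distribution of game venue: 0.438·(0.641−0.718) + 0.562·(0.271−0.457) = -0.138.

-0.14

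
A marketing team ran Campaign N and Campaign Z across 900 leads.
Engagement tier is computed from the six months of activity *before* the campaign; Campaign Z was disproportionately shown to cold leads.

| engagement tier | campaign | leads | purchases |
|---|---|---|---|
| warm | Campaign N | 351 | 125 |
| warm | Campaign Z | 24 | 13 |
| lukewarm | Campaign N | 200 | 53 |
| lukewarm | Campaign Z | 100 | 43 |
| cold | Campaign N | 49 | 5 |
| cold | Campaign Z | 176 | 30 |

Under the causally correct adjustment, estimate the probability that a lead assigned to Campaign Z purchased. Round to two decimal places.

Campaign Z is higher inside every engagement tier stratum but Campaign N is higher in aggregate. Whether to stratify depends on how engagement tier relates to the campaign.
Nothing the campaign does changes engagement tier; the imbalance is an allocation artefact. With engagement tier also predicting the outcome, the pooled figure is confounded, and the within-stratum comparison is the causal one.
Standardising Campaign Z to the population engagement tier mix: 0.417·13/24 + 0.333·43/100 + 0.250·30/176 = 0.412.

0.41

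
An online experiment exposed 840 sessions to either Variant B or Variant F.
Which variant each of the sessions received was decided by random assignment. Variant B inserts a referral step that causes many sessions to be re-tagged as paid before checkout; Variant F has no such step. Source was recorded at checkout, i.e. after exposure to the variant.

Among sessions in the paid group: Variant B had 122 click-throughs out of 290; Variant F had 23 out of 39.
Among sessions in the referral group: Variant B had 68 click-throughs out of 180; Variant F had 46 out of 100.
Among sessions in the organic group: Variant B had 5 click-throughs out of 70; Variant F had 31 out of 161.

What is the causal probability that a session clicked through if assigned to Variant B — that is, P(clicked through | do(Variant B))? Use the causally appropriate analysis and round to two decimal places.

Because the variant influences traffic source, traffic source is a post-treatment mediator, not a confounder. Stratifying on it would bias the estimate; the causal effect is the crude pooled difference.
So P(outcome | do(Variant B)) is just the pooled rate for Variant B: 195/540 = 0.361.

0.36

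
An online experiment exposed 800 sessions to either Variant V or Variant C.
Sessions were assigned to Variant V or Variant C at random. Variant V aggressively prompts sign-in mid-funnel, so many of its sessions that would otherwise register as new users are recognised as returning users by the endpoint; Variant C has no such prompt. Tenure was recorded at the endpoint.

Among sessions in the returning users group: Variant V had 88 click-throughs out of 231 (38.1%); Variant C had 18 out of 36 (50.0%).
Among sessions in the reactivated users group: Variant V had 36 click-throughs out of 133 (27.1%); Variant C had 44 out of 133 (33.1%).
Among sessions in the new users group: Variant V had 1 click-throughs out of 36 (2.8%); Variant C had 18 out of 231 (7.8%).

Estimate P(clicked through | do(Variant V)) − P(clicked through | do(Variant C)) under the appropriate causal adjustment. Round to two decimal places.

Within every user tenure level Variant C has the higher rate, yet pooled Variant V does — Simpson's reversal.
User tenure here is a post-treatment variable shaped by the variant; conditioning on it would introduce bias rather than remove it. The overall comparison is the causal one.
The causal difference is the pooled difference: 0.312 − 0.200 = +0.113.

+0.11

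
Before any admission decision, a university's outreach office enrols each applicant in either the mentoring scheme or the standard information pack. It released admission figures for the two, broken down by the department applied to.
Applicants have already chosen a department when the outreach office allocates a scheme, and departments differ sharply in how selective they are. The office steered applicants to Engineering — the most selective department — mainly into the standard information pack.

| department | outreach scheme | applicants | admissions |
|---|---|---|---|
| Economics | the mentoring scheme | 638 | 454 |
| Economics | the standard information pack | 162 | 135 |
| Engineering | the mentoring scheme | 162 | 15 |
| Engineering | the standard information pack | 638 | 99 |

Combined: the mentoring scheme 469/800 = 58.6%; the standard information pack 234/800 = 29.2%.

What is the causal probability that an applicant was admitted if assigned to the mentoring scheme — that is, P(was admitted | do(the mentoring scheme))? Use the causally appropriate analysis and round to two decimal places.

0.40

Department satisfies the back-door criterion: it is not a descendant of the outreach scheme, and it blocks the spurious path from outreach scheme to outcome. Adjusting for it (i.e., using the within-department rates) gives the causal effect.
Standardising the mentoring scheme to the population department mix: 0.500·454/638 + 0.500·15/162 = 0.402.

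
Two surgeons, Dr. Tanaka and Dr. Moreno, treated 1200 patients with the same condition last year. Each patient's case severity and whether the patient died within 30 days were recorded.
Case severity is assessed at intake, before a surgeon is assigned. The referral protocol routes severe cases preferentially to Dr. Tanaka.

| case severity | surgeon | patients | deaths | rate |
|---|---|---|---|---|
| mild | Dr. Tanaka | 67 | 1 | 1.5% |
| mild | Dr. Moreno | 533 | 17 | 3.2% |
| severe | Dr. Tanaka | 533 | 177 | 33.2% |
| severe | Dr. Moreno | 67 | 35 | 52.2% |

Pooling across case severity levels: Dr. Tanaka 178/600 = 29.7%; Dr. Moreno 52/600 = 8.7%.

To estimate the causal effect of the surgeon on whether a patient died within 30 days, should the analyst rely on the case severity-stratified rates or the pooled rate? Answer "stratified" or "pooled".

The case severity-specific comparison favours Dr. Tanaka throughout, but the pooled figures favour Dr. Moreno. The question is whether to condition on case severity.
Case severity is set before the surgeon has any effect — it is not caused by the surgeon — and it independently drives the outcome. That makes it a confounder, so the causal comparison is within case severity levels.
Within each level — mild: 1.5% vs 3.2%; severe: 33.2% vs 52.2% — Dr. Tanaka is lower every time.

stratified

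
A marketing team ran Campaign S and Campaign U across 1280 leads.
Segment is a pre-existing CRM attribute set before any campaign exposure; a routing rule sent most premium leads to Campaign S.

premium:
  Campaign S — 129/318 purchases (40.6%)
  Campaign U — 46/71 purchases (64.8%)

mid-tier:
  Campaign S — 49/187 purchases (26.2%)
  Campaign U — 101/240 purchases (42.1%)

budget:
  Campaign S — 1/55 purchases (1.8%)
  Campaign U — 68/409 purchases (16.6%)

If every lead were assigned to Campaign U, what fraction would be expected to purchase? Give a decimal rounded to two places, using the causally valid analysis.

The stratified and pooled comparisons disagree (Campaign U wins within each customer segment; Campaign S wins overall), so the answer turns on the causal role of customer segment.
Customer segment is set before the campaign has any effect — it is not caused by the campaign — and it independently drives the outcome. That makes it a confounder, so the causal comparison is within customer segment levels.
Standardising Campaign U to the population customer segment mix: 0.304·46/71 + 0.334·101/240 + 0.362·68/409 = 0.398.

0.40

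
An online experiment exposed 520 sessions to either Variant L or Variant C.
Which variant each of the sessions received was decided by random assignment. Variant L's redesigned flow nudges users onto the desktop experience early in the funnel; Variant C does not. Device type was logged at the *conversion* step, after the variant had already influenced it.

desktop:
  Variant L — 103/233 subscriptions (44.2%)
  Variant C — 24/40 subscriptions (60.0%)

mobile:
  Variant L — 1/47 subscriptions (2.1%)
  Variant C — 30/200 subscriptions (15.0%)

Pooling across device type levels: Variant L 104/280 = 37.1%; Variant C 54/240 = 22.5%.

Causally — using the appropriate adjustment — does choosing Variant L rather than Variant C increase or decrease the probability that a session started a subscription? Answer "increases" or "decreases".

Variant C is higher inside every device type stratum but Variant L is higher in aggregate. Whether to stratify depends on how device type relates to the variant.
The distribution of device type is itself part of what the variant does — it is an intermediate outcome. Holding it fixed would remove that part of the effect; the total effect is the pooled difference.
Pooled: Variant L 37.1% vs Variant C 22.5%; Variant L is higher overall.

increases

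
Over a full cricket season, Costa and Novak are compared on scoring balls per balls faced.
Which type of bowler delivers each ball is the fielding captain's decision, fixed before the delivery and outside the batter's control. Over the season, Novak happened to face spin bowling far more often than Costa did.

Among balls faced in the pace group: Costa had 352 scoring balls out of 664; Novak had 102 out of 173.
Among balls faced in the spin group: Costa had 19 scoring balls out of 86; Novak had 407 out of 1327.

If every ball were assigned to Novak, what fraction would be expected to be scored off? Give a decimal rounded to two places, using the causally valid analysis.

0.41

Novak is higher inside every bowling type stratum but Costa is higher in aggregate. Whether to stratify depends on how bowling type relates to the player.
Since bowling type is a pre-existing factor (not a product of the player) and it affects the outcome on its own, it is a confounder. The stratified rates, not the pooled rate, identify the causal effect.
Standardising Novak to the population bowling type mix: 0.372·102/173 + 0.628·407/1327 = 0.412.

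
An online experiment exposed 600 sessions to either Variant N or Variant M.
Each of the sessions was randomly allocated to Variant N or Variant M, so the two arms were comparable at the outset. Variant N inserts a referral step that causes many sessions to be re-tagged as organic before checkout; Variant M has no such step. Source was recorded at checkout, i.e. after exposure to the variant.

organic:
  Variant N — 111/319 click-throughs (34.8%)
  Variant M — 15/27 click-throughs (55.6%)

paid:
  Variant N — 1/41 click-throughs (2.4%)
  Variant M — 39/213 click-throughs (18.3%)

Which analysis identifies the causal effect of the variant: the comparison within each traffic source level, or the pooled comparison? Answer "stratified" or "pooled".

pooled

Variant M is higher inside every traffic source stratum but Variant N is higher in aggregate. Whether to stratify depends on how traffic source relates to the variant.
The distribution of traffic source is itself part of what the variant does — it is an intermediate outcome. Holding it fixed would remove that part of the effect; the total effect is the pooled difference.
Pooled: Variant N 31.1% vs Variant M 22.5%; Variant N is higher overall.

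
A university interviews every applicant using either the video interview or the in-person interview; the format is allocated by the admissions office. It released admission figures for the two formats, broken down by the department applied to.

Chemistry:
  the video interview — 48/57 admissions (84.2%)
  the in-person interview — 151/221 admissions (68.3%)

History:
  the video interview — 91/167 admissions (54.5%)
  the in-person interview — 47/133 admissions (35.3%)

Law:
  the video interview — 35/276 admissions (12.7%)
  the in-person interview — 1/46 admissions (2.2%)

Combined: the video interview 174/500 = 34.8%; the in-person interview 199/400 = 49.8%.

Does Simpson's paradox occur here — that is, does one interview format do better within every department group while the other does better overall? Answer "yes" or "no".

yes

Within each department level (Chemistry 84.2% vs 68.3%; History 54.5% vs 35.3%; Law 12.7% vs 2.2%), the video interview has the higher rate every time. Pooled: 34.8% vs 49.8% — the in-person interview has the higher rate overall. The two comparisons disagree.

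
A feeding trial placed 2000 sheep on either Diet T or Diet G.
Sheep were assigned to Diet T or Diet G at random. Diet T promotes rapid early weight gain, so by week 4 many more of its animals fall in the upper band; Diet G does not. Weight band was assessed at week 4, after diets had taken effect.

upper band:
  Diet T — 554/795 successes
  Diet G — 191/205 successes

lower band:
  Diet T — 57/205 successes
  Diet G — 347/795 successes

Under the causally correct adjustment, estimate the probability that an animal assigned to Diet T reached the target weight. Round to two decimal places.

The week-4 weight band-specific comparison favours Diet G throughout, but the pooled figures favour Diet T. The question is whether to condition on week-4 weight band.
Week-4 weight band lies on the pathway diet → week-4 weight band → outcome, so adjusting for it blocks the indirect effect. For the total causal effect of diet, use the unadjusted pooled rates.
So P(outcome | do(Diet T)) is just the pooled rate for Diet T: 611/1000 = 0.611.

0.61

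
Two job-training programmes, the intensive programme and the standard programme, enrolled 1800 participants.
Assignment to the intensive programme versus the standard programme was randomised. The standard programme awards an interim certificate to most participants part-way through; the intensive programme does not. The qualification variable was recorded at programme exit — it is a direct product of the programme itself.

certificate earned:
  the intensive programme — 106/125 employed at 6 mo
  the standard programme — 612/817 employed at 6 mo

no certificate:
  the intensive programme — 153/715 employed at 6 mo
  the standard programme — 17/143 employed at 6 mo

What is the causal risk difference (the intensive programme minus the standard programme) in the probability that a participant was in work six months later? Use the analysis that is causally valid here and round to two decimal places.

-0.35

The qualification attained during the programme-specific comparison favours the intensive programme throughout, but the pooled figures favour the standard programme. The question is whether to condition on qualification attained during the programme.
Qualification attained during the programme here is a post-treatment variable shaped by the programme; conditioning on it would introduce bias rather than remove it. The overall comparison is the causal one.
The causal difference is the pooled difference: 0.308 − 0.655 = -0.347.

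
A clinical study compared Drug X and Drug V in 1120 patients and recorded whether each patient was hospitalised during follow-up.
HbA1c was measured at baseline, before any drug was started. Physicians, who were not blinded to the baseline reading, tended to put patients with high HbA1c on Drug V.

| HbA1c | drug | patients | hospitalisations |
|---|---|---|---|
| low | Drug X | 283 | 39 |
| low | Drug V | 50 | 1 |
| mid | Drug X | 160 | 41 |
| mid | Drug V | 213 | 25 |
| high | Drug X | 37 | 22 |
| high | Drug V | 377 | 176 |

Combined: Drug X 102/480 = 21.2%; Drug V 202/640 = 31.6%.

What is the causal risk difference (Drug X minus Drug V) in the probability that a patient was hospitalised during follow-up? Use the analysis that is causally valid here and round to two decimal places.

The stratified and pooled comparisons disagree (Drug V wins within each HbA1c; Drug X wins overall), so the answer turns on the causal role of HbA1c.
Here HbA1c is a common cause — it drives both which drug a case falls under and the outcome. The crude comparison mixes populations; the stratum-specific rates are the causally relevant ones.
Adjusting over the population distribution of HbA1c: 0.297·(0.138−0.020) + 0.333·(0.256−0.117) + 0.370·(0.595−0.467) = +0.129.

+0.13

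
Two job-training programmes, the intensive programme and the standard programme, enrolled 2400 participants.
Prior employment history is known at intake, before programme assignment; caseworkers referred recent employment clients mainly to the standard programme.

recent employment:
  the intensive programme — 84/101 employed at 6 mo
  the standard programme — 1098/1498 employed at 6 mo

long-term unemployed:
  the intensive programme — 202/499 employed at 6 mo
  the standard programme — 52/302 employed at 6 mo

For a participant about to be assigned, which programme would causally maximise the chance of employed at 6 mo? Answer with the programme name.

the intensive programme

The prior employment history-specific comparison favours the intensive programme throughout, but the pooled figures favour the standard programme. The question is whether to condition on prior employment history.
Prior employment history satisfies the back-door criterion: it is not a descendant of the programme, and it blocks the spurious path from programme to outcome. Adjusting for it (i.e., using the within-prior employment history rates) gives the causal effect.
Within each level — recent employment: 83.2% vs 73.3%; long-term unemployed: 40.5% vs 17.2% — the intensive programme is higher every time.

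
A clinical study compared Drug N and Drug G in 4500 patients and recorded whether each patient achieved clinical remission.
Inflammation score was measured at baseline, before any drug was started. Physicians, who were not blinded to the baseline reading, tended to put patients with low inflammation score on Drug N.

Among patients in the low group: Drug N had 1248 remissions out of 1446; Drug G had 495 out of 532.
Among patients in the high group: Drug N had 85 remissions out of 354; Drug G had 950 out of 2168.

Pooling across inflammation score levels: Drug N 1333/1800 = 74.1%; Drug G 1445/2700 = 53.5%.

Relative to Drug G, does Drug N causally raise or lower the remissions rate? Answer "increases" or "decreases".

decreases

The stratified and pooled comparisons disagree (Drug G wins within each inflammation score; Drug N wins overall), so the answer turns on the causal role of inflammation score.
Inflammation score satisfies the back-door criterion: it is not a descendant of the drug, and it blocks the spurious path from drug to outcome. Adjusting for it (i.e., using the within-inflammation score rates) gives the causal effect.
Within each level — low: 86.3% vs 93.0%; high: 24.0% vs 43.8% — Drug G is higher every time.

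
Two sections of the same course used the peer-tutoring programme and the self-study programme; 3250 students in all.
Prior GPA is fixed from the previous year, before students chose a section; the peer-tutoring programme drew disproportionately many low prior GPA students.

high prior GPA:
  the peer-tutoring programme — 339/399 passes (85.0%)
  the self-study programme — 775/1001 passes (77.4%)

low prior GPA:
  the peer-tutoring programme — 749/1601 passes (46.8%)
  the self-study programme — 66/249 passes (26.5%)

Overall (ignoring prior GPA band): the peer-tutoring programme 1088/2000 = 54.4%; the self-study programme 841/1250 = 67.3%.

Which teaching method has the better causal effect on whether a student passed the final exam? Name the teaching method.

The imbalance in prior GPA band arose from how students were allocated, not from anything the teaching method did; and prior GPA band independently affects the outcome. The pooled gap is confounded — condition on prior GPA band.
Within each level — high prior GPA: 85.0% vs 77.4%; low prior GPA: 46.8% vs 26.5% — the peer-tutoring programme is higher every time.

the peer-tutoring programme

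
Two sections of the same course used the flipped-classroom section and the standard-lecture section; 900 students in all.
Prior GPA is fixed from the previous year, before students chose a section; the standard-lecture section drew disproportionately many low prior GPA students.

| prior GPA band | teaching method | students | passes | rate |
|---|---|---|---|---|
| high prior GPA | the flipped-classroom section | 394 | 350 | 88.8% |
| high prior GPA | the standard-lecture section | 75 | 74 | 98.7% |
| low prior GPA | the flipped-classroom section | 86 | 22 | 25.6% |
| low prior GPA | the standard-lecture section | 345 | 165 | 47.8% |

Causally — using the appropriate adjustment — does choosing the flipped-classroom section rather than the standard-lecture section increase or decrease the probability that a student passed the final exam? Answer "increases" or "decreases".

Within every prior GPA band level the standard-lecture section has the higher rate, yet pooled the flipped-classroom section does — Simpson's reversal.
Prior GPA band differs across teaching methods for reasons unrelated to any effect of the teaching method itself, and it separately predicts the outcome — a classic confounder. We must compare within prior GPA band levels.
Within each level — high prior GPA: 88.8% vs 98.7%; low prior GPA: 25.6% vs 47.8% — the standard-lecture section is higher every time.

decreases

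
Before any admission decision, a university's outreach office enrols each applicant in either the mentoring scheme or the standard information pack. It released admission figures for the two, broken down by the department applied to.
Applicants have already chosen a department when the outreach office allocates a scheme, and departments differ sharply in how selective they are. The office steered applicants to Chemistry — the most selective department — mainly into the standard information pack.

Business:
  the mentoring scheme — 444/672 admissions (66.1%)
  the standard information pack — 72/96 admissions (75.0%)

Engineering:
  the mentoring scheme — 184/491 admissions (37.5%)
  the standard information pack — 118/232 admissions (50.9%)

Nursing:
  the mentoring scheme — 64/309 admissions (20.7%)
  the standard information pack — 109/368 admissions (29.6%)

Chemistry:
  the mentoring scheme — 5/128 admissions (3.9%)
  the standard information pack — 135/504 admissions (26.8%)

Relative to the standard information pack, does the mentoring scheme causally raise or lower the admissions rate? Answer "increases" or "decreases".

decreases

the standard information pack is higher inside every department stratum but the mentoring scheme is higher in aggregate. Whether to stratify depends on how department relates to the outreach scheme.
The imbalance in department arose from how applicants were allocated, not from anything the outreach scheme did; and department independently affects the outcome. The pooled gap is confounded — condition on department.
Within each level — Business: 66.1% vs 75.0%; Engineering: 37.5% vs 50.9%; Nursing: 20.7% vs 29.6%; Chemistry: 3.9% vs 26.8% — the standard information pack is higher every time.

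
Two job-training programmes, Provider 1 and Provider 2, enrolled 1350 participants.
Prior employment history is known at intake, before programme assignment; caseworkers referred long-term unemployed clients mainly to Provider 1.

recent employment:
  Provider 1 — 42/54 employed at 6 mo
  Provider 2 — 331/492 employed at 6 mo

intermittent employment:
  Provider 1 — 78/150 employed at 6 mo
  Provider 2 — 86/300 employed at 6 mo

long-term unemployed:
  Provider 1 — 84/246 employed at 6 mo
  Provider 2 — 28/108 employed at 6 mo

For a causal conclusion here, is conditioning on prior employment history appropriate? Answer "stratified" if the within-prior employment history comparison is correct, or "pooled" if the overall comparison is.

stratified

The prior employment history-specific comparison favours Provider 1 throughout, but the pooled figures favour Provider 2. The question is whether to condition on prior employment history.
Prior employment history is set before the programme has any effect — it is not caused by the programme — and it independently drives the outcome. That makes it a confounder, so the causal comparison is within prior employment history levels.
Within each level — recent employment: 77.8% vs 67.3%; intermittent employment: 52.0% vs 28.7%; long-term unemployed: 34.1% vs 25.9% — Provider 1 is higher every time.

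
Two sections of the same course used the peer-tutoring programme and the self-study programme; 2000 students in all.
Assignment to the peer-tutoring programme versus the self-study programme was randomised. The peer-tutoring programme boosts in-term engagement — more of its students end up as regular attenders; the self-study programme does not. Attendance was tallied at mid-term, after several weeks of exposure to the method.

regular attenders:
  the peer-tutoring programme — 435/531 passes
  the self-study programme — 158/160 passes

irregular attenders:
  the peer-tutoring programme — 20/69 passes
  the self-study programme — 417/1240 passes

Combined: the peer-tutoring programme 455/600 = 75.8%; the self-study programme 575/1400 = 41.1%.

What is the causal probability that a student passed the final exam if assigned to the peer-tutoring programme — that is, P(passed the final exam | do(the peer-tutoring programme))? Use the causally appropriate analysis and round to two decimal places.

Because the teaching method influences mid-term attendance, mid-term attendance is a post-treatment mediator, not a confounder. Stratifying on it would bias the estimate; the causal effect is the crude pooled difference.
So P(outcome | do(the peer-tutoring programme)) is just the pooled rate for the peer-tutoring programme: 455/600 = 0.758.

0.76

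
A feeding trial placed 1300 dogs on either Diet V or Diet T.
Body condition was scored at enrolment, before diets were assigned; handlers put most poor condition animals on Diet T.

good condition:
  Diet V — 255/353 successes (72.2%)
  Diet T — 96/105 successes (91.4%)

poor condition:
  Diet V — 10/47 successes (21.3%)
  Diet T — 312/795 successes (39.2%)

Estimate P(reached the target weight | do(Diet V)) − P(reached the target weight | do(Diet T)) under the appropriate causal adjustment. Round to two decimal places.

Starting body condition satisfies the back-door criterion: it is not a descendant of the diet, and it blocks the spurious path from diet to outcome. Adjusting for it (i.e., using the within-starting body condition rates) gives the causal effect.
Adjusting over the population distribution of starting body condition: 0.352·(0.722−0.914) + 0.648·(0.213−0.392) = -0.184.

-0.18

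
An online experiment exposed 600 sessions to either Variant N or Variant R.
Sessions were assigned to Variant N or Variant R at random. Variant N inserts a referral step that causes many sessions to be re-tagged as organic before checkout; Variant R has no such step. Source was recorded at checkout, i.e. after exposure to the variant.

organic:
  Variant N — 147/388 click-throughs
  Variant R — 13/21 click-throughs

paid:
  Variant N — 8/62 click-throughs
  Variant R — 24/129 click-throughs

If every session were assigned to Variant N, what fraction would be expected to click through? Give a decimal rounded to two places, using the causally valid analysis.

0.34

Variant R is higher inside every traffic source stratum but Variant N is higher in aggregate. Whether to stratify depends on how traffic source relates to the variant.
Traffic source lies on the pathway variant → traffic source → outcome, so adjusting for it blocks the indirect effect. For the total causal effect of variant, use the unadjusted pooled rates.
So P(outcome | do(Variant N)) is just the pooled rate for Variant N: 155/450 = 0.344.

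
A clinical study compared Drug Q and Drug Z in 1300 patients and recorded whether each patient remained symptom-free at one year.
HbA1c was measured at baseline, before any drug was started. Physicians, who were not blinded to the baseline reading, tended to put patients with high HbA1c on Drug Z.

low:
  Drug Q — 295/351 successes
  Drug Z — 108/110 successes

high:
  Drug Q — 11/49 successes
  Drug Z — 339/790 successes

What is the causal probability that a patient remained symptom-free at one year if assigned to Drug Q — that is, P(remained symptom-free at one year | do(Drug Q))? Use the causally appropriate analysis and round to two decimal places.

0.44

The imbalance in HbA1c arose from how patients were allocated, not from anything the drug did; and HbA1c independently affects the outcome. The pooled gap is confounded — condition on HbA1c.
Standardising Drug Q to the population HbA1c mix: 0.355·295/351 + 0.645·11/49 = 0.443.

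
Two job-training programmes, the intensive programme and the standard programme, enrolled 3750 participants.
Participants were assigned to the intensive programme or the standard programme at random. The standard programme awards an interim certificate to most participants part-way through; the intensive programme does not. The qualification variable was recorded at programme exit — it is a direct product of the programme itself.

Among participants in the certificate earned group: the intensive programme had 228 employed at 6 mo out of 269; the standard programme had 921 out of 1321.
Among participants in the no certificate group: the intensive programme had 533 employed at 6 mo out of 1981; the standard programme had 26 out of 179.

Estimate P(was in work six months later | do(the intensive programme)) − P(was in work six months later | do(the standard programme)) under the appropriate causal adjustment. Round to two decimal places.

Within every qualification attained during the programme level the intensive programme has the higher rate, yet pooled the standard programme does — Simpson's reversal.
Because the programme influences qualification attained during the programme, qualification attained during the programme is a post-treatment mediator, not a confounder. Stratifying on it would bias the estimate; the causal effect is the crude pooled difference.
The causal difference is the pooled difference: 0.338 − 0.631 = -0.293.

-0.29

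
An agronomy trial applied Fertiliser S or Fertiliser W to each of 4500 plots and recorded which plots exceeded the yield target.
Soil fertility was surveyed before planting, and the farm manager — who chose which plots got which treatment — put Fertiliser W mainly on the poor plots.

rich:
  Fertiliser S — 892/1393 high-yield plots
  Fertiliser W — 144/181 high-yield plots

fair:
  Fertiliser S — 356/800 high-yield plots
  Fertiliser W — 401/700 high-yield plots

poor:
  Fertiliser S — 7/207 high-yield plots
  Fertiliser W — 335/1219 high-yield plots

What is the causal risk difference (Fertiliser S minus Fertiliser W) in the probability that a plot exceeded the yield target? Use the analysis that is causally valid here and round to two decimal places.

-0.17

Within every soil fertility level Fertiliser W has the higher rate, yet pooled Fertiliser S does — Simpson's reversal.
Here soil fertility is a common cause — it drives both which fertiliser a case falls under and the outcome. The crude comparison mixes populations; the stratum-specific rates are the causally relevant ones.
Adjusting over the population distribution of soil fertility: 0.350·(0.640−0.796) + 0.333·(0.445−0.573) + 0.317·(0.034−0.275) = -0.173.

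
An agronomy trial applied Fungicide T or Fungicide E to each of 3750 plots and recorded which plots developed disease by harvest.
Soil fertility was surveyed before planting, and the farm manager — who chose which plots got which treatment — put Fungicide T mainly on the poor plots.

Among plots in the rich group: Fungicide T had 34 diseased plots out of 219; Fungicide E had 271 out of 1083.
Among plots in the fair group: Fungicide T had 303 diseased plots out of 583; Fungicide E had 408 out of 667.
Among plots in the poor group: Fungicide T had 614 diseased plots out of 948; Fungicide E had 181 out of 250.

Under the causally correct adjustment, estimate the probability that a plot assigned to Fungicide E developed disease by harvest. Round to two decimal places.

0.52

The stratified and pooled comparisons disagree (Fungicide T wins within each soil fertility; Fungicide E wins overall), so the answer turns on the causal role of soil fertility.
Soil fertility satisfies the back-door criterion: it is not a descendant of the fungicide, and it blocks the spurious path from fungicide to outcome. Adjusting for it (i.e., using the within-soil fertility rates) gives the causal effect.
Standardising Fungicide E to the population soil fertility mix: 0.347·271/1083 + 0.333·408/667 + 0.319·181/250 = 0.522.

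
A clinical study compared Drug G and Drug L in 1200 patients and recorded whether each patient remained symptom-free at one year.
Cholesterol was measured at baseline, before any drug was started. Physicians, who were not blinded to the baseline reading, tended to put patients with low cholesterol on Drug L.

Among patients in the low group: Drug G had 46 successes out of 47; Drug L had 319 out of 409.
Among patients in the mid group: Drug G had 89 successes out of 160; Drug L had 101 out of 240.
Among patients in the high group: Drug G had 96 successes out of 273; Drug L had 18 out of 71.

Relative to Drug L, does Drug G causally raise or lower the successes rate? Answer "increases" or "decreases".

increases

Cholesterol differs across drugs for reasons unrelated to any effect of the drug itself, and it separately predicts the outcome — a classic confounder. We must compare within cholesterol levels.
Within each level — low: 97.9% vs 78.0%; mid: 55.6% vs 42.1%; high: 35.2% vs 25.4% — Drug G is higher every time.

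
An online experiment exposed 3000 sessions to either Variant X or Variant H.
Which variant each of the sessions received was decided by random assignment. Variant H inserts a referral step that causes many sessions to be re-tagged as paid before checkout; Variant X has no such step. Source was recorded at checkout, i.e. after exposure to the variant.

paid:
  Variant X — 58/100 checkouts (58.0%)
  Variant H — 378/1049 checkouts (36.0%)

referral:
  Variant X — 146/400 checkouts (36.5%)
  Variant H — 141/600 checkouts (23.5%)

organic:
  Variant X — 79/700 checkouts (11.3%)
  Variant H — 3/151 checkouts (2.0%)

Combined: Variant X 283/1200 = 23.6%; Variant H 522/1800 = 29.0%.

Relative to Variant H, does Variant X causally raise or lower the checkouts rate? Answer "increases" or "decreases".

Traffic source is downstream of the variant. One should not condition on a consequence of treatment, so the overall rates are the right comparison.
Pooled: Variant X 23.6% vs Variant H 29.0%; Variant H is higher overall.

decreases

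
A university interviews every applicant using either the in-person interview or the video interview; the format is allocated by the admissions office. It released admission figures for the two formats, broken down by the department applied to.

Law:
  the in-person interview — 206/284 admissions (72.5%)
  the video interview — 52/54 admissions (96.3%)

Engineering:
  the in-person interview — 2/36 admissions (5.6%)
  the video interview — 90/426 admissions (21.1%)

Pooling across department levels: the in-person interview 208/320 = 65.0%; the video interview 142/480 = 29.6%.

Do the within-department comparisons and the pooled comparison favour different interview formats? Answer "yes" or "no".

yes

Within each department level (Law 72.5% vs 96.3%; Engineering 5.6% vs 21.1%), the video interview has the higher rate every time. Pooled: 65.0% vs 29.6% — the in-person interview has the higher rate overall. The two comparisons disagree.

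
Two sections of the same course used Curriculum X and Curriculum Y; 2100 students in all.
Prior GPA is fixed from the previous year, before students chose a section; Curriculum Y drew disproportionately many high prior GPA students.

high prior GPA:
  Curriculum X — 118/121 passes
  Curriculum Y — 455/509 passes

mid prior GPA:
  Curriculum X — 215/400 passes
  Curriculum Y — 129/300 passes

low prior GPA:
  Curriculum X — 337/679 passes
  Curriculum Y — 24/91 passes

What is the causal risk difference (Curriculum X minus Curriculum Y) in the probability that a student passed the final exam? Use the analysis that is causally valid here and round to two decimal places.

+0.15

The imbalance in prior GPA band arose from how students were allocated, not from anything the teaching method did; and prior GPA band independently affects the outcome. The pooled gap is confounded — condition on prior GPA band.
Adjusting over the population distribution of prior GPA band: 0.300·(0.975−0.894) + 0.333·(0.537−0.430) + 0.367·(0.496−0.264) = +0.146.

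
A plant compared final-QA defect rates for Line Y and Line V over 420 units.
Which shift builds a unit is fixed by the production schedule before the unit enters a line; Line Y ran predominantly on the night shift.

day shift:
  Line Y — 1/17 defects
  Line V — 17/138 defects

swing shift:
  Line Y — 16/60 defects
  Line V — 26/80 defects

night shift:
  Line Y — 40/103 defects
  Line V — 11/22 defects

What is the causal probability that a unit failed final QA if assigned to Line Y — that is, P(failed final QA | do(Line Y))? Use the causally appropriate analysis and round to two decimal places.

0.23

The stratified and pooled comparisons disagree (Line Y wins within each shift; Line V wins overall), so the answer turns on the causal role of shift.
The imbalance in shift arose from how units were allocated, not from anything the line did; and shift independently affects the outcome. The pooled gap is confounded — condition on shift.
Standardising Line Y to the population shift mix: 0.369·1/17 + 0.333·16/60 + 0.298·40/103 = 0.226.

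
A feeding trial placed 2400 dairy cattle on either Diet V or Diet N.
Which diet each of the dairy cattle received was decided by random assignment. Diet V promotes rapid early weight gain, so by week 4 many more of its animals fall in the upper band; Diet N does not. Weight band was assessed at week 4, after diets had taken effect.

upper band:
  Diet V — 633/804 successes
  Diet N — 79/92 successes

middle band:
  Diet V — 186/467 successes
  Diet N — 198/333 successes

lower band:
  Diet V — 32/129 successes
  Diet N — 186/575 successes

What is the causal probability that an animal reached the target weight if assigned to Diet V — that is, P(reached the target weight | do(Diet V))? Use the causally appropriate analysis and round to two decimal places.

0.61

Week-4 weight band here is a post-treatment variable shaped by the diet; conditioning on it would introduce bias rather than remove it. The overall comparison is the causal one.
So P(outcome | do(Diet V)) is just the pooled rate for Diet V: 851/1400 = 0.608.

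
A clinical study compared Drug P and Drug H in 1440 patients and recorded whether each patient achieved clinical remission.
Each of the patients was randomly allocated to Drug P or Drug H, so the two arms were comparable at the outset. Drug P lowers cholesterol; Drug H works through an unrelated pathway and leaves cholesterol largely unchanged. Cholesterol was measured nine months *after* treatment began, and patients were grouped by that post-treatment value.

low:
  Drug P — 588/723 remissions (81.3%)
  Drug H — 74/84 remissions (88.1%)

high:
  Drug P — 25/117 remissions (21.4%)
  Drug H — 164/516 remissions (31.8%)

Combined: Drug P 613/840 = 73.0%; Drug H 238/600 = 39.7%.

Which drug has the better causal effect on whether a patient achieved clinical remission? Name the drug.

Cholesterol here is a post-treatment variable shaped by the drug; conditioning on it would introduce bias rather than remove it. The overall comparison is the causal one.
Pooled: Drug P 73.0% vs Drug H 39.7%; Drug P is higher overall.

Drug P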